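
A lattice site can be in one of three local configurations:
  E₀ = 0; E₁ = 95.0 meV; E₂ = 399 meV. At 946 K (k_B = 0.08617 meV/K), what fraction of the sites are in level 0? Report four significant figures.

0.7580

k_BT = 0.08617 × 946 K = 81.5168 meV.
Eᵢ/kT = 0, 1.16540, 4.89470.
Z = Σ e^(−Eᵢ/kT) = e^(−0) + e^(−1.16540) + e^(−4.89470) = 1.00000 + 0.311798 + 0.00748615 = 1.31928.
P₀ = e^(−E₀/kT) / Z = 1.00000/1.31928 = 0.7580.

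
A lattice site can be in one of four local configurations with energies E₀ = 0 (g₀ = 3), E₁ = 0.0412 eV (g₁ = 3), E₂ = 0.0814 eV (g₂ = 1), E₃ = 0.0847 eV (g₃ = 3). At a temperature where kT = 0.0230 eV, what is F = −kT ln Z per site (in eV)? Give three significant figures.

-0.0295 eV

Eᵢ/kT = 0, 1.7913, 3.5391, 3.6826.
Z = Σ gᵢe^(−Eᵢ/kT) = 3·e^(−0) + 3·e^(−1.7913) + 1·e^(−3.5391) + 3·e^(−3.6826) = 3.0000 + 0.50023 + 0.029039 + 0.075472 = 3.6047.
F = −kT ln Z = −0.0230 × ln(3.6047) = −0.0230 × 1.2822 = -0.0295 eV.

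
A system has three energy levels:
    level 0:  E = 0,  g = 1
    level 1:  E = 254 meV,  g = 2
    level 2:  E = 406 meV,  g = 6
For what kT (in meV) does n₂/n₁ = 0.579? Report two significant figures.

92 meV

n₂/n₁ = (g₂/g₁) exp[−(E₂−E₁)/kT] = 0.579.
⇒ (E₂−E₁)/kT = ln((6/2)/0.579) = ln(5.181) = 1.645.
kT = 152 meV / 1.645 = 92 meV.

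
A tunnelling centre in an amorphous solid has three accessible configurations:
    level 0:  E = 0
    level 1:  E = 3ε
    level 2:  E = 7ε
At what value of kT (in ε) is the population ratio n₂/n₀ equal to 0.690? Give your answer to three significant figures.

18.9 ε

n₂/n₀ = exp[−(E₂−E₀)/kT] = 0.690.
⇒ (E₂−E₀)/kT = ln(1/0.690) = ln(1.4493) = 0.37108.
kT = 7ε / 0.37108 = 18.9 ε.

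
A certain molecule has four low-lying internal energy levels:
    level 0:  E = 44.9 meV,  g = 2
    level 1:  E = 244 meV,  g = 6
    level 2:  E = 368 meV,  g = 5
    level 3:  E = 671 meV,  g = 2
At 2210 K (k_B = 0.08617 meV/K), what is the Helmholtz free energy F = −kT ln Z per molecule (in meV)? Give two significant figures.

-270 meV

k_BT = 0.08617 × 2210 K = 190.4 meV.
Eᵢ/kT = 0.2358, 1.282, 1.933, 3.524.
Z = Σ gᵢe^(−Eᵢ/kT) = 2·e^(−0.2358) + 6·e^(−1.282) + 5·e^(−1.933) + 2·e^(−3.524) = 1.580 + 1.665 + 0.7236 + 0.05896 = 4.028.
F = −kT ln Z = −190.4 × ln(4.028) = −190.4 × 1.393 = -270 meV.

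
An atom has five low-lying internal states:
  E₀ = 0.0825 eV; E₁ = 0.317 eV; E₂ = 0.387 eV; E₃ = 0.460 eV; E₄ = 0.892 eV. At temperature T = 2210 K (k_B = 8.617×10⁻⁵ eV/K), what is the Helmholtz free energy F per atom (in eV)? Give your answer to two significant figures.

k_BT = 8.617×10⁻⁵ × 2210 K = 0.1904 eV.
Eᵢ/kT = 0.4333, 1.665, 2.033, 2.416, 4.685.
Z = Σ e^(−Eᵢ/kT) = e^(−0.4333) + e^(−1.665) + e^(−2.033) + e^(−2.416) + e^(−4.685) = 0.6484 + 0.1892 + 0.1309 + 0.08928 + 0.009233 = 1.067.
F = −kT ln Z = −0.1904 × ln(1.067) = −0.1904 × 0.06485 = -0.012 eV.

-0.012 eV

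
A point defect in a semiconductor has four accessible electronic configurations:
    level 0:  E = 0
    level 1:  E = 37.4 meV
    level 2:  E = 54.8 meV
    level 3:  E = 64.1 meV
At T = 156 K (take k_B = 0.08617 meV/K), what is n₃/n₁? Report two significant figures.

0.14

k_BT = 0.08617 × 156 K = 13.44 meV.
n₃/n₁ = exp[−(E₃−E₁)/kT] = exp(−(26.7 meV)/(13.44 meV)) = exp(-1.987) = 0.14.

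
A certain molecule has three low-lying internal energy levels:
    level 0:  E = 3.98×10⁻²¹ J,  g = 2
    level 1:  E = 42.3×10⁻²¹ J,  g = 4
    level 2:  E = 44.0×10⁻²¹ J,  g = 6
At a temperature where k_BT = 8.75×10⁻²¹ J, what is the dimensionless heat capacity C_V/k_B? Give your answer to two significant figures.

1.0

Eᵢ/kT = 0.4549, 4.834, 5.029.
Z = Σ gᵢe^(−Eᵢ/kT) = 2·e^(−0.4549) + 4·e^(−4.834) + 6·e^(−5.029) = 1.269 + 0.03182 + 0.03927 = 1.340.
⟨E⟩ = 6.063, ⟨E²⟩ = 114.2.
C_V/k_B = (⟨E²⟩ − ⟨E⟩²)/(kT)² = (114.2 − 36.76)/76.56 = 1.0.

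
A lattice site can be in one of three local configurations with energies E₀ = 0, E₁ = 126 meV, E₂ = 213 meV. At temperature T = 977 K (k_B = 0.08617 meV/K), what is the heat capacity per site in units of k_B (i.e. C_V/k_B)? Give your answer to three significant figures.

0.606

k_BT = 0.08617 × 977 K = 84.188 meV.
Eᵢ/kT = 0, 1.4967, 2.5301.
Z = Σ e^(−Eᵢ/kT) = e^(−0) + e^(−1.4967) + e^(−2.5301) = 1.0000 + 0.22387 + 0.079651 = 1.3035.
⟨E⟩ = 34.655 meV, ⟨E²⟩ = 5498.9 meV².
C_V/k_B = (⟨E²⟩ − ⟨E⟩²)/(kT)² = (5498.9 − 1201.0)/7087.6 = 0.606.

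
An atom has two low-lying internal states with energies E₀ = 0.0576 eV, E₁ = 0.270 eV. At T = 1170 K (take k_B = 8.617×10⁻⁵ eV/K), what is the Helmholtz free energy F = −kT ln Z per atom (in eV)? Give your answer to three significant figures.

k_BT = 8.617×10⁻⁵ × 1170 K = 0.10082 eV.
Eᵢ/kT = 0.57132, 2.6780.
Z = Σ e^(−Eᵢ/kT) = e^(−0.57132) + e^(−2.6780) = 0.56478 + 0.068700 = 0.63348.
F = −kT ln Z = −0.10082 × ln(0.63348) = −0.10082 × -0.45653 = 0.0460 eV.

0.0460 eV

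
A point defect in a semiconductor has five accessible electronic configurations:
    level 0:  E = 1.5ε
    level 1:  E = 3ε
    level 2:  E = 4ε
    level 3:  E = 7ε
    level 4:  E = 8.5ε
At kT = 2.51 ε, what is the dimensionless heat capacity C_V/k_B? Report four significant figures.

Eᵢ/kT = 0.597610, 1.19522, 1.59363, 2.78884, 3.38645.
Z = Σ e^(−Eᵢ/kT) = e^(−0.597610) + e^(−1.19522) + e^(−1.59363) + e^(−2.78884) + e^(−3.38645) = 0.550125 + 0.302637 + 0.203187 + 0.0614925 + 0.0338286 = 1.15127.
⟨E⟩ = 2.83499 ε, ⟨E²⟩ = 11.0050 ε².
C_V/k_B = (⟨E²⟩ − ⟨E⟩²)/(kT)² = (11.0050 − 8.03717)/6.30010 = 0.4711.

0.4711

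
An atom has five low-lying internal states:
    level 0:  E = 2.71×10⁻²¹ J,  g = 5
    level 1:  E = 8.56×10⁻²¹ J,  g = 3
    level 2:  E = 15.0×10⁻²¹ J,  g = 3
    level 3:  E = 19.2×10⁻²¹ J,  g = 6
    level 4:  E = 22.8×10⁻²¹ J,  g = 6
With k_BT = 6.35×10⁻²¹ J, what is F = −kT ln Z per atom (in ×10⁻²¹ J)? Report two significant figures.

Eᵢ/kT = 0.4268, 1.348, 2.362, 3.024, 3.591.
Z = Σ gᵢe^(−Eᵢ/kT) = 5·e^(−0.4268) + 3·e^(−1.348) + 3·e^(−2.362) + 6·e^(−3.024) + 6·e^(−3.591) = 3.263 + 0.7793 + 0.2827 + 0.2916 + 0.1654 = 4.782.
F = −kT ln Z = −6.35 × ln(4.782) = −6.35 × 1.565 = -9.9 ×10⁻²¹ J.

-9.9 ×10⁻²¹ J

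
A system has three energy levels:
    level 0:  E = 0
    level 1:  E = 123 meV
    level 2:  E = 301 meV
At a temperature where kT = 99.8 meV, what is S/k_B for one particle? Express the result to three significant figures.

0.671

Eᵢ/kT = 0, 1.2325, 3.0160.
Z = Σ e^(−Eᵢ/kT) = e^(−0) + e^(−1.2325) + e^(−3.0160) = 1.0000 + 0.29156 + 0.048997 = 1.3406.
⟨E⟩ = Σ EᵢPᵢ = 37.752 meV.
S/k_B = ln Z + ⟨E⟩/kT = ln(1.3406) + 37.752/99.8 = 0.29312 + 0.37828 = 0.671.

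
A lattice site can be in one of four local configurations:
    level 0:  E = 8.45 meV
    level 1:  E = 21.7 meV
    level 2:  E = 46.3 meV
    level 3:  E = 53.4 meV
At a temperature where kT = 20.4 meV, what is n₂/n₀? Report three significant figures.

0.156

n₂/n₀ = exp[−(E₂−E₀)/kT] = exp(−(37.85 meV)/(20.4 meV)) = exp(-1.8554) = 0.156.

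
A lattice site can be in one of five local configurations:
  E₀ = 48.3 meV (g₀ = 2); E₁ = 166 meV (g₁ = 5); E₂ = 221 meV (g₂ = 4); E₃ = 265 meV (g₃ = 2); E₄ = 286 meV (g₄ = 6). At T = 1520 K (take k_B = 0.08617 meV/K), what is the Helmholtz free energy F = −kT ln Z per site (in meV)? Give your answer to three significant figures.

-196 meV

k_BT = 0.08617 × 1520 K = 130.98 meV.
Eᵢ/kT = 0.36876, 1.2674, 1.6873, 2.0232, 2.1835.
Z = Σ gᵢe^(−Eᵢ/kT) = 2·e^(−0.36876) + 5·e^(−1.2674) + 4·e^(−1.6873) + 2·e^(−2.0232) + 6·e^(−2.1835) = 1.3832 + 1.4078 + 0.74007 + 0.26446 + 0.67588 = 4.4714.
F = −kT ln Z = −130.98 × ln(4.4714) = −130.98 × 1.4977 = -196 meV.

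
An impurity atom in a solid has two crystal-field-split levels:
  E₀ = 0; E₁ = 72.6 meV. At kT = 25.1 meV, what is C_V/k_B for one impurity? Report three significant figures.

0.416

Eᵢ/kT = 0, 2.8924.
Z = Σ e^(−Eᵢ/kT) = e^(−0) + e^(−2.8924) = 1.0000 + 0.055443 = 1.0554.
⟨E⟩ = 3.8139 meV, ⟨E²⟩ = 276.89 meV².
C_V/k_B = (⟨E²⟩ − ⟨E⟩²)/(kT)² = (276.89 − 14.546)/630.01 = 0.416.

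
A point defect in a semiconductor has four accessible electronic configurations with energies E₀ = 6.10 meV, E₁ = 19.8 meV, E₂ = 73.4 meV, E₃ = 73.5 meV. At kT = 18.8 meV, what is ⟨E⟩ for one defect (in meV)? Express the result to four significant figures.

Eᵢ/kT = 0.324468, 1.05319, 3.90426, 3.90957.
Z = Σ e^(−Eᵢ/kT) = e^(−0.324468) + e^(−1.05319) + e^(−3.90426) + e^(−3.90957) = 0.722912 + 0.348823 + 0.0201559 + 0.0200491 = 1.11194.
⟨E⟩ = Σ Eᵢ e^(−Eᵢ/kT) / Z = (6.10·0.722912 + 19.8·0.348823 + 73.4·0.0201559 + 73.5·0.0200491) / 1.11194 = 12.83 meV.

12.83 meV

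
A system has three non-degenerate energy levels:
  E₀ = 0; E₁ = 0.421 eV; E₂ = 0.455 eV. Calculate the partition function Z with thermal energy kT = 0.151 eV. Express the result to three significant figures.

Z = 1.11

Eᵢ/kT = 0, 2.7881, 3.0132.
Z = Σ e^(−Eᵢ/kT) = e^(−0) + e^(−2.7881) + e^(−3.0132) = 1.0000 + 0.061538 + 0.049134 = 1.1107.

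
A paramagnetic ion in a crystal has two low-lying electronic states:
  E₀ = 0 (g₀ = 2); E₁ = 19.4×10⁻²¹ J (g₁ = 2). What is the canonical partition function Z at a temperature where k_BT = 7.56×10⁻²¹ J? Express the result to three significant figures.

Eᵢ/kT = 0, 2.5661.
Z = Σ gᵢe^(−Eᵢ/kT) = 2·e^(−0) + 2·e^(−2.5661) = 2.0000 + 0.15367 = 2.1537.

Z = 2.15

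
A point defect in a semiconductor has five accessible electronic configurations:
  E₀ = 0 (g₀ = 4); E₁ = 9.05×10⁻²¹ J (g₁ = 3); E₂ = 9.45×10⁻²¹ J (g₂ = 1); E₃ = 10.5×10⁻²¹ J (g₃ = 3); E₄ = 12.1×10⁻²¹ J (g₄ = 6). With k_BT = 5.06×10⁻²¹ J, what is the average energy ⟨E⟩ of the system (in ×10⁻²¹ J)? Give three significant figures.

2.97 ×10⁻²¹ J

Eᵢ/kT = 0, 1.7885, 1.8676, 2.0751, 2.3913.
Z = Σ gᵢe^(−Eᵢ/kT) = 4·e^(−0) + 3·e^(−1.7885) + 1·e^(−1.8676) + 3·e^(−2.0751) + 6·e^(−2.3913) = 4.0000 + 0.50163 + 0.15449 + 0.37663 + 0.54906 = 5.5818.
⟨E⟩ = Σ Eᵢ gᵢe^(−Eᵢ/kT) / Z = (0·4.0000 + 9.05·0.50163 + 9.45·0.15449 + 10.5·0.37663 + 12.1·0.54906) / 5.5818 = 2.97 ×10⁻²¹ J.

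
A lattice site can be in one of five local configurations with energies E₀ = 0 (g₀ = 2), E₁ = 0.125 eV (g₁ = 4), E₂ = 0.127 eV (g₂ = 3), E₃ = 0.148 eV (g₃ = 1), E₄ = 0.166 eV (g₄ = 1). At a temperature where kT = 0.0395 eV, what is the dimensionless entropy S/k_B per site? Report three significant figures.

1.31

Eᵢ/kT = 0, 3.1646, 3.2152, 3.7468, 4.2025.
Z = Σ gᵢe^(−Eᵢ/kT) = 2·e^(−0) + 4·e^(−3.1646) + 3·e^(−3.2152) + 1·e^(−3.7468) + 1·e^(−4.2025) = 2.0000 + 0.16892 + 0.12044 + 0.023593 + 0.014958 = 2.3279.
⟨E⟩ = Σ EᵢPᵢ = 0.018208 eV.
S/k_B = ln Z + ⟨E⟩/kT = ln(2.3279) + 0.018208/0.0395 = 0.84497 + 0.46096 = 1.31.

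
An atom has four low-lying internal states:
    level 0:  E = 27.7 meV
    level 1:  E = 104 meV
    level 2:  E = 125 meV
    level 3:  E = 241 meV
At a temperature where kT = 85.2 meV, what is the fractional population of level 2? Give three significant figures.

Eᵢ/kT = 0.32512, 1.2207, 1.4671, 2.8286.
Z = Σ e^(−Eᵢ/kT) = e^(−0.32512) + e^(−1.2207) + e^(−1.4671) + e^(−2.8286) = 0.72244 + 0.29502 + 0.23059 + 0.059096 = 1.3071.
P₂ = e^(−E₂/kT) / Z = 0.23059/1.3071 = 0.176.

0.176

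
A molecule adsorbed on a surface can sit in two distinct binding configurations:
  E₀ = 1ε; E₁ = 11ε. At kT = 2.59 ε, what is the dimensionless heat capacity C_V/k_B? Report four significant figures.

Eᵢ/kT = 0.386100, 4.24710.
Z = Σ e^(−Eᵢ/kT) = e^(−0.386100) + e^(−4.24710) = 0.679703 + 0.0143057 = 0.694009.
⟨E⟩ = 1.20613 ε, ⟨E²⟩ = 3.47358 ε².
C_V/k_B = (⟨E²⟩ − ⟨E⟩²)/(kT)² = (3.47358 − 1.45475)/6.70810 = 0.3010.

0.3010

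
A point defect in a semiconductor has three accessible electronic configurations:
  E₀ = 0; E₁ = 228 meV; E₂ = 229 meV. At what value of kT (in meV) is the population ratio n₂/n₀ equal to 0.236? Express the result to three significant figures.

159 meV

n₂/n₀ = exp[−(E₂−E₀)/kT] = 0.236.
⇒ (E₂−E₀)/kT = ln(1/0.236) = ln(4.2373) = 1.4439.
kT = 229 meV / 1.4439 = 159 meV.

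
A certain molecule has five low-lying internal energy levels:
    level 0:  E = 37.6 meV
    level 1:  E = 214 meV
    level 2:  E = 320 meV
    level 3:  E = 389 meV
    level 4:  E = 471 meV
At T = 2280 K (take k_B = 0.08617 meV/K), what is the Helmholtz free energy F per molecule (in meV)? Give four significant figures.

k_BT = 0.08617 × 2280 K = 196.468 meV.
Eᵢ/kT = 0.191380, 1.08924, 1.62876, 1.97997, 2.39734.
Z = Σ e^(−Eᵢ/kT) = e^(−0.191380) + e^(−1.08924) + e^(−1.62876) + e^(−1.97997) + e^(−2.39734) = 0.825819 + 0.336472 + 0.196173 + 0.138073 + 0.0909596 = 1.58750.
F = −kT ln Z = −196.468 × ln(1.58750) = −196.468 × 0.462160 = -90.80 meV.

-90.80 meV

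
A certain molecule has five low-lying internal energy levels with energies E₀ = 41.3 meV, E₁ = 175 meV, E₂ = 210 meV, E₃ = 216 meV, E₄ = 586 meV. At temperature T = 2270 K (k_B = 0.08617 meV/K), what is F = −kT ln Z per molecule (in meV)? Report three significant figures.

k_BT = 0.08617 × 2270 K = 195.61 meV.
Eᵢ/kT = 0.21113, 0.89464, 1.0736, 1.1042, 2.9958.
Z = Σ e^(−Eᵢ/kT) = e^(−0.21113) + e^(−0.89464) + e^(−1.0736) + e^(−1.1042) + e^(−2.9958) = 0.80967 + 0.40875 + 0.34178 + 0.33148 + 0.049997 = 1.9417.
F = −kT ln Z = −195.61 × ln(1.9417) = −195.61 × 0.66356 = -130 meV.

-130 meV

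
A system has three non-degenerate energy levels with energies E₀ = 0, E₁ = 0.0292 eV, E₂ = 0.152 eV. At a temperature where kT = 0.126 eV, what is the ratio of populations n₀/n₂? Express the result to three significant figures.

n₀/n₂ = exp[−(E₀−E₂)/kT] = exp(−(-0.152 eV)/(0.126 eV)) = exp(1.2063) = 3.34.

3.34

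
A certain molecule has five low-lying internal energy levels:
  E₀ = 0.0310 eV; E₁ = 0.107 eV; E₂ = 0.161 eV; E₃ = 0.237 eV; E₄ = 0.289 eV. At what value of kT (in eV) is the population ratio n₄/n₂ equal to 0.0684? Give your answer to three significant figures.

n₄/n₂ = exp[−(E₄−E₂)/kT] = 0.0684.
⇒ (E₄−E₂)/kT = ln(1/0.0684) = ln(14.620) = 2.6824.
kT = 0.128 eV / 2.6824 = 0.0477 eV.

0.0477 eV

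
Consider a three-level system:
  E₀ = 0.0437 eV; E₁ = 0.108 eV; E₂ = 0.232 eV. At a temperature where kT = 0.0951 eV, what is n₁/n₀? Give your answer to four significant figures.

n₁/n₀ = exp[−(E₁−E₀)/kT] = exp(−(0.0643 eV)/(0.0951 eV)) = exp(-0.676130) = 0.5086.

0.5086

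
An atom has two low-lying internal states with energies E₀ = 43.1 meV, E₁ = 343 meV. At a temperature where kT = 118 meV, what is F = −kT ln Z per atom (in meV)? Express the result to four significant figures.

34.16 meV

Eᵢ/kT = 0.365254, 2.90678.
Z = Σ e^(−Eᵢ/kT) = e^(−0.365254) + e^(−2.90678) = 0.694020 + 0.0546514 = 0.748671.
F = −kT ln Z = −118 × ln(0.748671) = −118 × -0.289456 = 34.16 meV.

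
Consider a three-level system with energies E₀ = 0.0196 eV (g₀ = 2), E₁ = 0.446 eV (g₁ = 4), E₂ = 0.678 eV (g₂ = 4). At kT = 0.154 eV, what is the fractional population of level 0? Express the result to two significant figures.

0.87

Eᵢ/kT = 0.1273, 2.896, 4.403.
Z = Σ gᵢe^(−Eᵢ/kT) = 2·e^(−0.1273) + 4·e^(−2.896) + 4·e^(−4.403) = 1.761 + 0.2210 + 0.04896 = 2.031.
P₀ = g₀ e^(−E₀/kT) / Z = 1.761/2.031 = 0.87.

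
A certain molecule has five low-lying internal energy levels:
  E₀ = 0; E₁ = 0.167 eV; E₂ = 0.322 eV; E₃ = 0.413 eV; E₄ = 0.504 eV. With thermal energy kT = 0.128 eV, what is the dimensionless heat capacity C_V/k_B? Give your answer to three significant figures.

0.905

Eᵢ/kT = 0, 1.3047, 2.5156, 3.2266, 3.9375.
Z = Σ e^(−Eᵢ/kT) = e^(−0) + e^(−1.3047) + e^(−2.5156) + e^(−3.2266) + e^(−3.9375) = 1.0000 + 0.27125 + 0.080814 + 0.039692 + 0.019497 = 1.4113.
⟨E⟩ = 0.069114 eV, ⟨E²⟩ = 0.019604 eV².
C_V/k_B = (⟨E²⟩ − ⟨E⟩²)/(kT)² = (0.019604 − 0.0047767)/0.016384 = 0.905.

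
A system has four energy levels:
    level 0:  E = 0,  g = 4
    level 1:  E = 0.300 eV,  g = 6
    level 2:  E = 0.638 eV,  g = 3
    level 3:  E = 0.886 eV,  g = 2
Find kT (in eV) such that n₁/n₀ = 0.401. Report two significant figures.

n₁/n₀ = (g₁/g₀) exp[−(E₁−E₀)/kT] = 0.401.
⇒ (E₁−E₀)/kT = ln((6/4)/0.401) = ln(3.741) = 1.319.
kT = 0.300 eV / 1.319 = 0.23 eV.

0.23 eV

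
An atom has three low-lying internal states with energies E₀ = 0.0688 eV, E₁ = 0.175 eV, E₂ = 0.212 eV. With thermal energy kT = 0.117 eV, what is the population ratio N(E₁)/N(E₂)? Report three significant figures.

n₁/n₂ = exp[−(E₁−E₂)/kT] = exp(−(-0.037 eV)/(0.117 eV)) = exp(0.31624) = 1.37.

1.37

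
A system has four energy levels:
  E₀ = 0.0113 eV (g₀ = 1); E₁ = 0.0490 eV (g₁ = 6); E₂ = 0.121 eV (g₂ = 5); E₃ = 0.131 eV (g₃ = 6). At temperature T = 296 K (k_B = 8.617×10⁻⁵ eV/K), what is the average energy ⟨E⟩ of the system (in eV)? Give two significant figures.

k_BT = 8.617×10⁻⁵ × 296 K = 0.02551 eV.
Eᵢ/kT = 0.4430, 1.921, 4.743, 5.135.
Z = Σ gᵢe^(−Eᵢ/kT) = 1·e^(−0.4430) + 6·e^(−1.921) + 5·e^(−4.743) + 6·e^(−5.135) = 0.6421 + 0.8788 + 0.04356 + 0.03532 = 1.600.
⟨E⟩ = Σ Eᵢ gᵢe^(−Eᵢ/kT) / Z = (0.0113·0.6421 + 0.0490·0.8788 + 0.121·0.04356 + 0.131·0.03532) / 1.600 = 0.038 eV.

0.038 eV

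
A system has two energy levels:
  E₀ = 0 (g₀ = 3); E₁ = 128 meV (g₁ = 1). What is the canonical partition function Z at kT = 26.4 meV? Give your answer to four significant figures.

Eᵢ/kT = 0, 4.84848.
Z = Σ gᵢe^(−Eᵢ/kT) = 3·e^(−0) + 1·e^(−4.84848) = 3.00000 + 0.00784029 = 3.00784.

Z = 3.008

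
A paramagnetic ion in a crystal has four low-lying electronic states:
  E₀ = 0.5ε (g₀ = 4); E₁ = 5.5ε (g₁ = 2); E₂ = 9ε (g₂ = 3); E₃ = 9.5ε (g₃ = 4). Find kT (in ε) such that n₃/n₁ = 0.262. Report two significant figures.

n₃/n₁ = (g₃/g₁) exp[−(E₃−E₁)/kT] = 0.262.
⇒ (E₃−E₁)/kT = ln((4/2)/0.262) = ln(7.634) = 2.033.
kT = 4.0ε / 2.033 = 2.0 ε.

2.0 ε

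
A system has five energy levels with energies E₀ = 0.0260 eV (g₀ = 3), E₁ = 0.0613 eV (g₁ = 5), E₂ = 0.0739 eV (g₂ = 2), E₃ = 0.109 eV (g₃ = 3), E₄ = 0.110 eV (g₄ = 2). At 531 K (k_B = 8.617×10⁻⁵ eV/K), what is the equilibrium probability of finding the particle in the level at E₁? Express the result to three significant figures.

k_BT = 8.617×10⁻⁵ × 531 K = 0.045756 eV.
Eᵢ/kT = 0.56823, 1.3397, 1.6151, 2.3822, 2.4041.
Z = Σ gᵢe^(−Eᵢ/kT) = 3·e^(−0.56823) + 5·e^(−1.3397) + 2·e^(−1.6151) + 3·e^(−2.3822) + 2·e^(−2.4041) = 1.6996 + 1.3096 + 0.39774 + 0.27704 + 0.18069 = 3.8647.
P₁ = g₁ e^(−E₁/kT) / Z = 1.3096/3.8647 = 0.339.

0.339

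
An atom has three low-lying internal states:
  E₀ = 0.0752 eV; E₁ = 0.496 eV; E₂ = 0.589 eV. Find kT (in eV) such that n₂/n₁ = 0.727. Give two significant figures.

0.29 eV

n₂/n₁ = exp[−(E₂−E₁)/kT] = 0.727.
⇒ (E₂−E₁)/kT = ln(1/0.727) = ln(1.376) = 0.3192.
kT = 0.093 eV / 0.3192 = 0.29 eV.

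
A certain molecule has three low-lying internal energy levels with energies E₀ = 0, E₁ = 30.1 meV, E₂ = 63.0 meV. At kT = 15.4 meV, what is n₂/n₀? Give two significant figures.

0.017

n₂/n₀ = exp[−(E₂−E₀)/kT] = exp(−(63.0 meV)/(15.4 meV)) = exp(-4.091) = 0.017.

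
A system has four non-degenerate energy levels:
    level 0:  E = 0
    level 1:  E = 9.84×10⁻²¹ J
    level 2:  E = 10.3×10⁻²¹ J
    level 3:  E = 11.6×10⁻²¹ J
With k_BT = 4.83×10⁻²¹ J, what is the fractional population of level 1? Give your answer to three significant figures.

0.0973

Eᵢ/kT = 0, 2.0373, 2.1325, 2.4017.
Z = Σ e^(−Eᵢ/kT) = e^(−0) + e^(−2.0373) + e^(−2.1325) + e^(−2.4017) = 1.0000 + 0.13038 + 0.11854 + 0.090564 = 1.3395.
P₁ = e^(−E₁/kT) / Z = 0.13038/1.3395 = 0.0973.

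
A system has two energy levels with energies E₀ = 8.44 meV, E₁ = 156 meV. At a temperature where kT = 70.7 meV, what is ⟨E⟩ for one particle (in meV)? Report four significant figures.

Eᵢ/kT = 0.119378, 2.20651.
Z = Σ e^(−Eᵢ/kT) = e^(−0.119378) + e^(−2.20651) = 0.887472 + 0.110084 = 0.997556.
⟨E⟩ = Σ Eᵢ e^(−Eᵢ/kT) / Z = (8.44·0.887472 + 156·0.110084) / 0.997556 = 24.72 meV.

24.72 meV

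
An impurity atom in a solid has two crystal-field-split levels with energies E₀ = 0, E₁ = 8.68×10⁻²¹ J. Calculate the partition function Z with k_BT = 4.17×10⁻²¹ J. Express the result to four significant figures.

Z = 1.125

Eᵢ/kT = 0, 2.08153.
Z = Σ e^(−Eᵢ/kT) = e^(−0) + e^(−2.08153) = 1.00000 + 0.124739 = 1.12474.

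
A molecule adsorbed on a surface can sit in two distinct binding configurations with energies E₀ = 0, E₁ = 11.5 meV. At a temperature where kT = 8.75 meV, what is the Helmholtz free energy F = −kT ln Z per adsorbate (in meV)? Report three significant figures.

Eᵢ/kT = 0, 1.3143.
Z = Σ e^(−Eᵢ/kT) = e^(−0) + e^(−1.3143) = 1.0000 + 0.26866 = 1.2687.
F = −kT ln Z = −8.75 × ln(1.2687) = −8.75 × 0.23799 = -2.08 meV.

-2.08 meV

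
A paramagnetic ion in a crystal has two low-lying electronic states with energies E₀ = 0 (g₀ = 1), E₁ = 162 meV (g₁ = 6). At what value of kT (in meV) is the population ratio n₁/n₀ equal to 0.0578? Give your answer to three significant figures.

n₁/n₀ = (g₁/g₀) exp[−(E₁−E₀)/kT] = 0.0578.
⇒ (E₁−E₀)/kT = ln((6/1)/0.0578) = ln(103.81) = 4.6426.
kT = 162 meV / 4.6426 = 34.9 meV.

34.9 meV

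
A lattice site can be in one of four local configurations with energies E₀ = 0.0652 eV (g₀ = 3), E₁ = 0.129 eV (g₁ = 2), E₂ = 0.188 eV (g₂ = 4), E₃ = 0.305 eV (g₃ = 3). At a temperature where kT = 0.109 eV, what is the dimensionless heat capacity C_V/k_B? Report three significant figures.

Eᵢ/kT = 0.59817, 1.1835, 1.7248, 2.7982.
Z = Σ gᵢe^(−Eᵢ/kT) = 3·e^(−0.59817) + 2·e^(−1.1835) + 4·e^(−1.7248) + 3·e^(−2.7982) = 1.6495 + 0.61241 + 0.71283 + 0.18276 = 3.1575.
⟨E⟩ = 0.11918 eV, ⟨E²⟩ = 0.018812 eV².
C_V/k_B = (⟨E²⟩ − ⟨E⟩²)/(kT)² = (0.018812 − 0.014204)/0.011881 = 0.388.

0.388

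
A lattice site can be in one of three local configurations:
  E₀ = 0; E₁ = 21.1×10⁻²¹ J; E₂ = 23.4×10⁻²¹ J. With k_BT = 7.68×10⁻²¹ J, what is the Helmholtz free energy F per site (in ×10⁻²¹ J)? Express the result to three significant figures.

-0.813 ×10⁻²¹ J

Eᵢ/kT = 0, 2.7474, 3.0469.
Z = Σ e^(−Eᵢ/kT) = e^(−0) + e^(−2.7474) + e^(−3.0469) = 1.0000 + 0.064094 + 0.047506 = 1.1116.
F = −kT ln Z = −7.68 × ln(1.1116) = −7.68 × 0.10580 = -0.813 ×10⁻²¹ J.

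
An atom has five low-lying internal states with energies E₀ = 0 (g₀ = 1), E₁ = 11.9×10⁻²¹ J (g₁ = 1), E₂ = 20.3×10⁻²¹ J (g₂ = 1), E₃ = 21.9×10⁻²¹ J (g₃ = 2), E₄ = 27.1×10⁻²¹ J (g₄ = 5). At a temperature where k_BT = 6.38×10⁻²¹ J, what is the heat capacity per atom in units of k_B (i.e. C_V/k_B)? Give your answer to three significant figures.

Eᵢ/kT = 0, 1.8652, 3.1818, 3.4326, 4.2476.
Z = Σ gᵢe^(−Eᵢ/kT) = 1·e^(−0) + 1·e^(−1.8652) + 1·e^(−3.1818) + 2·e^(−3.4326) + 5·e^(−4.2476) = 1.0000 + 0.15487 + 0.041511 + 0.064606 + 0.071493 = 1.3325.
⟨E⟩ = 4.5313, ⟨E²⟩ = 91.954.
C_V/k_B = (⟨E²⟩ − ⟨E⟩²)/(kT)² = (91.954 − 20.533)/40.704 = 1.75.

1.75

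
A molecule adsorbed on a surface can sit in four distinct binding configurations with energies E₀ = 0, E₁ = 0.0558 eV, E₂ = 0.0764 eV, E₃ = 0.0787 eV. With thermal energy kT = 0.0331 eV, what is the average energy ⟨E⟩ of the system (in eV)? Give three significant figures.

0.0183 eV

Eᵢ/kT = 0, 1.6858, 2.3082, 2.3776.
Z = Σ e^(−Eᵢ/kT) = e^(−0) + e^(−1.6858) + e^(−2.3082) + e^(−2.3776) = 1.0000 + 0.18530 + 0.099440 + 0.092773 = 1.3775.
⟨E⟩ = Σ Eᵢ e^(−Eᵢ/kT) / Z = (0·1.0000 + 0.0558·0.18530 + 0.0764·0.099440 + 0.0787·0.092773) / 1.3775 = 0.0183 eV.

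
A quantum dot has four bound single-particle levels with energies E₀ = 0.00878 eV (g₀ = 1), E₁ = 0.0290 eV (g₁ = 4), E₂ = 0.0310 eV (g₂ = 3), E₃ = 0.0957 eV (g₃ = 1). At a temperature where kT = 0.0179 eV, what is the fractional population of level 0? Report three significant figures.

0.316

Eᵢ/kT = 0.49050, 1.6201, 1.7318, 5.3464.
Z = Σ gᵢe^(−Eᵢ/kT) = 1·e^(−0.49050) + 4·e^(−1.6201) + 3·e^(−1.7318) + 1·e^(−5.3464) = 0.61232 + 0.79152 + 0.53090 + 0.0047653 = 1.9395.
P₀ = g₀ e^(−E₀/kT) / Z = 0.61232/1.9395 = 0.316.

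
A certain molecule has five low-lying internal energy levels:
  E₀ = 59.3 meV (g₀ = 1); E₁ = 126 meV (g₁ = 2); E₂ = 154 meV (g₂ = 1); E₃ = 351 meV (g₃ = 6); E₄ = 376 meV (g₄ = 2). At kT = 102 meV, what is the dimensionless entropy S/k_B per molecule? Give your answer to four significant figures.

Eᵢ/kT = 0.581373, 1.23529, 1.50980, 3.44118, 3.68627.
Z = Σ gᵢe^(−Eᵢ/kT) = 1·e^(−0.581373) + 2·e^(−1.23529) + 1·e^(−1.50980) + 6·e^(−3.44118) + 2·e^(−3.68627) = 0.559130 + 0.581501 + 0.220954 + 0.192161 + 0.0501306 = 1.60388.
⟨E⟩ = Σ EᵢPᵢ = 141.376 meV.
S/k_B = ln Z + ⟨E⟩/kT = ln(1.60388) + 141.376/102 = 0.472426 + 1.38604 = 1.858.

1.858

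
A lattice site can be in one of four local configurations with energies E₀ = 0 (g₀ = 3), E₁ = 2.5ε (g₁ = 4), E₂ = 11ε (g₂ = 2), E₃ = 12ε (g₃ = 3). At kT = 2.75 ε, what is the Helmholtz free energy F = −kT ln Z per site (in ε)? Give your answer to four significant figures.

Eᵢ/kT = 0, 0.909091, 4.00000, 4.36364.
Z = Σ gᵢe^(−Eᵢ/kT) = 3·e^(−0) + 4·e^(−0.909091) + 2·e^(−4.00000) + 3·e^(−4.36364) = 3.00000 + 1.61156 + 0.0366313 + 0.0381959 = 4.68639.
F = −kT ln Z = −2.75 × ln(4.68639) = −2.75 × 1.54466 = -4.248 ε.

-4.248 ε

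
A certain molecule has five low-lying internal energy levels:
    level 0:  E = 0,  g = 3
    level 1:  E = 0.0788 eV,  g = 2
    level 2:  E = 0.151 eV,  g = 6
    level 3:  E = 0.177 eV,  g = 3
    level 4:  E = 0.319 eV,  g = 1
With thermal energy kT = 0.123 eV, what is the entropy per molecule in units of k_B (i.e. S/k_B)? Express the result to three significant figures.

Eᵢ/kT = 0, 0.64065, 1.2276, 1.4390, 2.5935.
Z = Σ gᵢe^(−Eᵢ/kT) = 3·e^(−0) + 2·e^(−0.64065) + 6·e^(−1.2276) + 3·e^(−1.4390) + 1·e^(−2.5935) = 3.0000 + 1.0539 + 1.7580 + 0.71149 + 0.074758 = 6.5981.
⟨E⟩ = Σ EᵢPᵢ = 0.075520 eV.
S/k_B = ln Z + ⟨E⟩/kT = ln(6.5981) + 0.075520/0.123 = 1.8868 + 0.61398 = 2.50.

2.50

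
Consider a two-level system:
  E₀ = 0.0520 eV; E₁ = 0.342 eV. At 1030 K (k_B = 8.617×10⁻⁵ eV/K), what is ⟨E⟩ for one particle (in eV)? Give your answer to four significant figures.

k_BT = 8.617×10⁻⁵ × 1030 K = 0.0887551 eV.
Eᵢ/kT = 0.585882, 3.85330.
Z = Σ e^(−Eᵢ/kT) = e^(−0.585882) + e^(−3.85330) = 0.556615 + 0.0212096 = 0.577825.
⟨E⟩ = Σ Eᵢ e^(−Eᵢ/kT) / Z = (0.0520·0.556615 + 0.342·0.0212096) / 0.577825 = 0.06264 eV.

0.06264 eV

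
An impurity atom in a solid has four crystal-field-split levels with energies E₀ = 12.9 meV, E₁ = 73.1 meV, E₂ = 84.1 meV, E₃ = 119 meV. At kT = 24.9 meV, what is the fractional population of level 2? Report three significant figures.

0.0494

Eᵢ/kT = 0.51807, 2.9357, 3.3775, 4.7791.
Z = Σ e^(−Eᵢ/kT) = e^(−0.51807) + e^(−2.9357) + e^(−3.3775) + e^(−4.7791) = 0.59567 + 0.053094 + 0.034133 + 0.0084036 = 0.69130.
P₂ = e^(−E₂/kT) / Z = 0.034133/0.69130 = 0.0494.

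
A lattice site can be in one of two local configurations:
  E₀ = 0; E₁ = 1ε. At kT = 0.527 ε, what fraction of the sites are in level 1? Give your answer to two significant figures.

0.13

Eᵢ/kT = 0, 1.898.
Z = Σ e^(−Eᵢ/kT) = e^(−0) + e^(−1.898) = 1.000 + 0.1499 = 1.150.
P₁ = e^(−E₁/kT) / Z = 0.1499/1.150 = 0.13.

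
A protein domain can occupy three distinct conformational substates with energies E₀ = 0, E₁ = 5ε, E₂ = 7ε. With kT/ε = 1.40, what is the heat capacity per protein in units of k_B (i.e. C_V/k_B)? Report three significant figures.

0.493

Eᵢ/kT = 0, 3.5714, 5.0000.
Z = Σ e^(−Eᵢ/kT) = e^(−0) + e^(−3.5714) + e^(−5.0000) = 1.0000 + 0.028116 + 0.0067379 = 1.0349.
⟨E⟩ = 0.18141 ε, ⟨E²⟩ = 0.99822 ε².
C_V/k_B = (⟨E²⟩ − ⟨E⟩²)/(kT)² = (0.99822 − 0.032910)/1.9600 = 0.493.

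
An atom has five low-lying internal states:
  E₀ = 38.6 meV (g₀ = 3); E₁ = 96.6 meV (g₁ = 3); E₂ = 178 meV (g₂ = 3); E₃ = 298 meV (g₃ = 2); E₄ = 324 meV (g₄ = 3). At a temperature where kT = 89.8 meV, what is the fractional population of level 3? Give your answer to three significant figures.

Eᵢ/kT = 0.42984, 1.0757, 1.9822, 3.3185, 3.6080.
Z = Σ gᵢe^(−Eᵢ/kT) = 3·e^(−0.42984) + 3·e^(−1.0757) + 3·e^(−1.9822) + 2·e^(−3.3185) + 3·e^(−3.6080) = 1.9518 + 1.0232 + 0.41330 + 0.072414 + 0.081318 = 3.5420.
P₃ = g₃ e^(−E₃/kT) / Z = 0.072414/3.5420 = 0.0204.

0.0204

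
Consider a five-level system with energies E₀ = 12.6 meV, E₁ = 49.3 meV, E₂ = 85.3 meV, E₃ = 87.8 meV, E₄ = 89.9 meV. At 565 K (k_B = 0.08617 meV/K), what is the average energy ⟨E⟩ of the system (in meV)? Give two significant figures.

44 meV

k_BT = 0.08617 × 565 K = 48.69 meV.
Eᵢ/kT = 0.2588, 1.013, 1.752, 1.803, 1.846.
Z = Σ e^(−Eᵢ/kT) = e^(−0.2588) + e^(−1.013) + e^(−1.752) + e^(−1.803) + e^(−1.846) = 0.7720 + 0.3631 + 0.1734 + 0.1648 + 0.1579 = 1.631.
⟨E⟩ = Σ Eᵢ e^(−Eᵢ/kT) / Z = (12.6·0.7720 + 49.3·0.3631 + 85.3·0.1734 + 87.8·0.1648 + 89.9·0.1579) / 1.631 = 44 meV.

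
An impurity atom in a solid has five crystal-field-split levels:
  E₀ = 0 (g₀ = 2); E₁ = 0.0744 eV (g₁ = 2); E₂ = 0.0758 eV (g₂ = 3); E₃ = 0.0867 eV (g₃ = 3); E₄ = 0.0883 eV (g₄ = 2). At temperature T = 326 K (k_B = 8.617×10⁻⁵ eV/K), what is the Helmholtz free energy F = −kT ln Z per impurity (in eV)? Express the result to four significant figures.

k_BT = 8.617×10⁻⁵ × 326 K = 0.0280914 eV.
Eᵢ/kT = 0, 2.64850, 2.69833, 3.08635, 3.14331.
Z = Σ gᵢe^(−Eᵢ/kT) = 2·e^(−0) + 2·e^(−2.64850) + 3·e^(−2.69833) + 3·e^(−3.08635) + 2·e^(−3.14331) = 2.00000 + 0.141515 + 0.201954 + 0.137005 + 0.0862795 = 2.56675.
F = −kT ln Z = −0.0280914 × ln(2.56675) = −0.0280914 × 0.942641 = -0.02648 eV.

-0.02648 eV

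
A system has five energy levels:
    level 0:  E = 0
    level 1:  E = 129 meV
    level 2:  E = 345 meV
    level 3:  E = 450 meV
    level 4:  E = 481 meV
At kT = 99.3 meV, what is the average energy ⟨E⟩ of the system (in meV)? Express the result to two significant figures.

Eᵢ/kT = 0, 1.299, 3.474, 4.532, 4.844.
Z = Σ e^(−Eᵢ/kT) = e^(−0) + e^(−1.299) + e^(−3.474) + e^(−4.532) + e^(−4.844) = 1.000 + 0.2728 + 0.03099 + 0.01076 + 0.007875 = 1.322.
⟨E⟩ = Σ Eᵢ e^(−Eᵢ/kT) / Z = (0·1.000 + 129·0.2728 + 345·0.03099 + 450·0.01076 + 481·0.007875) / 1.322 = 41 meV.

41 meV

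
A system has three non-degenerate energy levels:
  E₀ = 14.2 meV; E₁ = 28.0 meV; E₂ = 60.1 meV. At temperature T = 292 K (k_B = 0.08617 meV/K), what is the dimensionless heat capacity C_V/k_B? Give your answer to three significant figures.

0.285

k_BT = 0.08617 × 292 K = 25.162 meV.
Eᵢ/kT = 0.56434, 1.1128, 2.3885.
Z = Σ e^(−Eᵢ/kT) = e^(−0.56434) + e^(−1.1128) + e^(−2.3885) = 0.56874 + 0.32864 + 0.091767 = 0.98915.
⟨E⟩ = 23.043 meV, ⟨E²⟩ = 711.52 meV².
C_V/k_B = (⟨E²⟩ − ⟨E⟩²)/(kT)² = (711.52 − 530.98)/633.13 = 0.285.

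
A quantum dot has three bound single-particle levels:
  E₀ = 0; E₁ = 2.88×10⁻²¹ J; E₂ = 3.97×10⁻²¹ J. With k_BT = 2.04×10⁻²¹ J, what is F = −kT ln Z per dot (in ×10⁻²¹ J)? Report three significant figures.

-0.667 ×10⁻²¹ J

Eᵢ/kT = 0, 1.4118, 1.9461.
Z = Σ e^(−Eᵢ/kT) = e^(−0) + e^(−1.4118) + e^(−1.9461) = 1.0000 + 0.24370 + 0.14283 = 1.3865.
F = −kT ln Z = −2.04 × ln(1.3865) = −2.04 × 0.32678 = -0.667 ×10⁻²¹ J.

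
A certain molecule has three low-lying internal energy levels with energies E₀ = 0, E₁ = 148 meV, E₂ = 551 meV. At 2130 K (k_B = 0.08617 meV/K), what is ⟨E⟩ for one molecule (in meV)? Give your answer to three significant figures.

k_BT = 0.08617 × 2130 K = 183.54 meV.
Eᵢ/kT = 0, 0.80636, 3.0021.
Z = Σ e^(−Eᵢ/kT) = e^(−0) + e^(−0.80636) + e^(−3.0021) = 1.0000 + 0.44648 + 0.049683 = 1.4962.
⟨E⟩ = Σ Eᵢ e^(−Eᵢ/kT) / Z = (0·1.0000 + 148·0.44648 + 551·0.049683) / 1.4962 = 62.5 meV.

62.5 meV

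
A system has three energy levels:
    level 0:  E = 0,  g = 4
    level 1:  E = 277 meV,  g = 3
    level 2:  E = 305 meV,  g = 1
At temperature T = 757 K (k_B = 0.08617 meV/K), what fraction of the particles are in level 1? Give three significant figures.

k_BT = 0.08617 × 757 K = 65.231 meV.
Eᵢ/kT = 0, 4.2464, 4.6757.
Z = Σ gᵢe^(−Eᵢ/kT) = 4·e^(−0) + 3·e^(−4.2464) + 1·e^(−4.6757) = 4.0000 + 0.042947 + 0.0093190 = 4.0523.
P₁ = g₁ e^(−E₁/kT) / Z = 0.042947/4.0523 = 0.0106.

0.0106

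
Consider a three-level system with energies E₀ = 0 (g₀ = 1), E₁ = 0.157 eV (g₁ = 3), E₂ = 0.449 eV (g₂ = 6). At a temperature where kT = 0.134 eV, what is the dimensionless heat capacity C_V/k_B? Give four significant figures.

0.9972

Eᵢ/kT = 0, 1.17164, 3.35075.
Z = Σ gᵢe^(−Eᵢ/kT) = 1·e^(−0) + 3·e^(−1.17164) + 6·e^(−3.35075) = 1.00000 + 0.929575 + 0.210348 = 2.13992.
⟨E⟩ = 0.112336 eV, ⟨E²⟩ = 0.0305243 eV².
C_V/k_B = (⟨E²⟩ − ⟨E⟩²)/(kT)² = (0.0305243 − 0.0126194)/0.0179560 = 0.9972.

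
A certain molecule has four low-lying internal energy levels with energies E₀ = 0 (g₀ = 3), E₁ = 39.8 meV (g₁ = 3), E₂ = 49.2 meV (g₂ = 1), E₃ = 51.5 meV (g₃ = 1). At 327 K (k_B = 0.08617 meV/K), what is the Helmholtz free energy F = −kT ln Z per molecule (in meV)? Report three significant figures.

k_BT = 0.08617 × 327 K = 28.178 meV.
Eᵢ/kT = 0, 1.4124, 1.7460, 1.8277.
Z = Σ gᵢe^(−Eᵢ/kT) = 3·e^(−0) + 3·e^(−1.4124) + 1·e^(−1.7460) + 1·e^(−1.8277) = 3.0000 + 0.73067 + 0.17447 + 0.16078 = 4.0659.
F = −kT ln Z = −28.178 × ln(4.0659) = −28.178 × 1.4026 = -39.5 meV.

-39.5 meV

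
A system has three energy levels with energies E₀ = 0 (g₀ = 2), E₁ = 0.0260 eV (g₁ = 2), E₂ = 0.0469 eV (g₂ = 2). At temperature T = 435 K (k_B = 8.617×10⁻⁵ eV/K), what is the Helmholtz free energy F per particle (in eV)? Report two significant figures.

k_BT = 8.617×10⁻⁵ × 435 K = 0.03748 eV.
Eᵢ/kT = 0, 0.6937, 1.251.
Z = Σ gᵢe^(−Eᵢ/kT) = 2·e^(−0) + 2·e^(−0.6937) + 2·e^(−1.251) = 2.000 + 0.9994 + 0.5724 = 3.572.
F = −kT ln Z = −0.03748 × ln(3.572) = −0.03748 × 1.273 = -0.048 eV.

-0.048 eV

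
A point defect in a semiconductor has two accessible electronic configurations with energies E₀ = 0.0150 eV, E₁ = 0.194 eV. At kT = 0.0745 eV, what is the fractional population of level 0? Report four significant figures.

Eᵢ/kT = 0.201342, 2.60403.
Z = Σ e^(−Eᵢ/kT) = e^(−0.201342) + e^(−2.60403) = 0.817633 + 0.0739749 = 0.891608.
P₀ = e^(−E₀/kT) / Z = 0.817633/0.891608 = 0.9170.

0.9170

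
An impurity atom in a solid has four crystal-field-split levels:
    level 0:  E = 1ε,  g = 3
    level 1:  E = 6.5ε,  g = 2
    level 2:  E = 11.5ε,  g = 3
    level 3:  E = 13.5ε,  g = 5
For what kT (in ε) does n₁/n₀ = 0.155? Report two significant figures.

3.8 ε

n₁/n₀ = (g₁/g₀) exp[−(E₁−E₀)/kT] = 0.155.
⇒ (E₁−E₀)/kT = ln((2/3)/0.155) = ln(4.301) = 1.459.
kT = 5.5ε / 1.459 = 3.8 ε.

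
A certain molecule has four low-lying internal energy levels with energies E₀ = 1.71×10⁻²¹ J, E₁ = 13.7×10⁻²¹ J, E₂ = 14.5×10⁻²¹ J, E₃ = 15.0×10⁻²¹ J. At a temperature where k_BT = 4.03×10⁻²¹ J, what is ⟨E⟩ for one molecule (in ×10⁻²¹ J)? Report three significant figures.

3.16 ×10⁻²¹ J

Eᵢ/kT = 0.42432, 3.3995, 3.5980, 3.7221.
Z = Σ e^(−Eᵢ/kT) = e^(−0.42432) + e^(−3.3995) + e^(−3.5980) + e^(−3.7221) = 0.65421 + 0.033390 + 0.027378 + 0.024183 = 0.73916.
⟨E⟩ = Σ Eᵢ e^(−Eᵢ/kT) / Z = (1.71·0.65421 + 13.7·0.033390 + 14.5·0.027378 + 15.0·0.024183) / 0.73916 = 3.16 ×10⁻²¹ J.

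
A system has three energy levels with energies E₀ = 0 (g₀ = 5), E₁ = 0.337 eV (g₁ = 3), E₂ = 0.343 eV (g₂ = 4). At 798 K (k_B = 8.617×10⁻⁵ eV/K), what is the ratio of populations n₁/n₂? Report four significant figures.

0.8184

k_BT = 8.617×10⁻⁵ × 798 K = 0.0687637 eV.
n₁/n₂ = (g₁/g₂) exp[−(E₁−E₂)/kT] = (3/4) × exp(−(-0.006 eV)/(0.0687637 eV)) = (3/4) × exp(0.0872553) = 0.8184.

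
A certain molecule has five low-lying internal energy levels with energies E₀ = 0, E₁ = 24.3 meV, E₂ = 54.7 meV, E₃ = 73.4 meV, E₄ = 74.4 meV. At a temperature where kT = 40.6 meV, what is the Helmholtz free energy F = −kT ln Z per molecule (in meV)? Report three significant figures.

Eᵢ/kT = 0, 0.59852, 1.3473, 1.8079, 1.8325.
Z = Σ e^(−Eᵢ/kT) = e^(−0) + e^(−0.59852) + e^(−1.3473) + e^(−1.8079) + e^(−1.8325) = 1.0000 + 0.54962 + 0.25994 + 0.16400 + 0.16001 = 2.1336.
F = −kT ln Z = −40.6 × ln(2.1336) = −40.6 × 0.75781 = -30.8 meV.

-30.8 meV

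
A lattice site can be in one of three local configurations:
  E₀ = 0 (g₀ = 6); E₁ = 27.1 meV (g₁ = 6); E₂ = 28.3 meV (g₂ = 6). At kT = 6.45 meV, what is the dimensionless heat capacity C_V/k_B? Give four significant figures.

0.4771

Eᵢ/kT = 0, 4.20155, 4.38760.
Z = Σ gᵢe^(−Eᵢ/kT) = 6·e^(−0) + 6·e^(−4.20155) + 6·e^(−4.38760) = 6.00000 + 0.0898341 + 0.0745832 = 6.16442.
⟨E⟩ = 0.737329 meV, ⟨E²⟩ = 20.3925 meV².
C_V/k_B = (⟨E²⟩ − ⟨E⟩²)/(kT)² = (20.3925 − 0.543654)/41.6025 = 0.4771.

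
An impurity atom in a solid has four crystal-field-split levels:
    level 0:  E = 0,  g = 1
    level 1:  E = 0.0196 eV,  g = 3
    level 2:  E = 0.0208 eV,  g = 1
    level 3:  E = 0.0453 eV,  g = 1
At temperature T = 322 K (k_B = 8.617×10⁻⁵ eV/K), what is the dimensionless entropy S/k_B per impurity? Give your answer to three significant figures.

1.69

k_BT = 8.617×10⁻⁵ × 322 K = 0.027747 eV.
Eᵢ/kT = 0, 0.70638, 0.74963, 1.6326.
Z = Σ gᵢe^(−Eᵢ/kT) = 1·e^(−0) + 3·e^(−0.70638) + 1·e^(−0.74963) + 1·e^(−1.6326) = 1.0000 + 1.4803 + 0.47254 + 0.19542 = 3.1483.
⟨E⟩ = Σ EᵢPᵢ = 0.015150 eV.
S/k_B = ln Z + ⟨E⟩/kT = ln(3.1483) + 0.015150/0.027747 = 1.1469 + 0.54600 = 1.69.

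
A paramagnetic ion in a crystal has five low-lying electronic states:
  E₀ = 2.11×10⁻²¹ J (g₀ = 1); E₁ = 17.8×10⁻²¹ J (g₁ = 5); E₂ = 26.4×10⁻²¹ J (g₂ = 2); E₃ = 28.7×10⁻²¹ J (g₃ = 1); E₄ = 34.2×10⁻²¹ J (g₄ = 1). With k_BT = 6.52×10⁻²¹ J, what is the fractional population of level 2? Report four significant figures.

0.03165

Eᵢ/kT = 0.323620, 2.73006, 4.04908, 4.40184, 5.24540.
Z = Σ gᵢe^(−Eᵢ/kT) = 1·e^(−0.323620) + 5·e^(−2.73006) + 2·e^(−4.04908) + 1·e^(−4.40184) + 1·e^(−5.24540) = 0.723525 + 0.326077 + 0.0348768 + 0.0122548 + 0.00527171 = 1.10201.
P₂ = g₂ e^(−E₂/kT) / Z = 0.0348768/1.10201 = 0.03165.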